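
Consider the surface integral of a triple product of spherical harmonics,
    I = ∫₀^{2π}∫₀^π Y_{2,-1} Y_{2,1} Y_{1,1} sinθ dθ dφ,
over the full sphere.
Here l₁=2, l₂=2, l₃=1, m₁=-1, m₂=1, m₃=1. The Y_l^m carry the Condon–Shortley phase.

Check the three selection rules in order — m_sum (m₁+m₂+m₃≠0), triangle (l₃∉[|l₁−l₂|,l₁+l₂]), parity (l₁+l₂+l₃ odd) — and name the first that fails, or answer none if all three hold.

m₁+m₂+m₃ = -1 + 1 + 1 = 1  ✗
triangle: |2−2|=0 ≤ l₃=1 ≤ 2+2=4
parity: l₁+l₂+l₃ = 5 is odd

m_sum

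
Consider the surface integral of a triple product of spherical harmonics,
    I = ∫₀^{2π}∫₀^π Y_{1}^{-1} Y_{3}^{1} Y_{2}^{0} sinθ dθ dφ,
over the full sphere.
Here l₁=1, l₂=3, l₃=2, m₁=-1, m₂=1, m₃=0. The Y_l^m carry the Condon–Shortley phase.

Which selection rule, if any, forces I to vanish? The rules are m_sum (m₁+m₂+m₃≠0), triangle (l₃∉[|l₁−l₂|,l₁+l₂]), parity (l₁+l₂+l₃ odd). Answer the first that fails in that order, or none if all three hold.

none

azimuthal sum: -1 + 1 + 0 = 0  ✓
2 ≤ 2 ≤ 4 (triangle on l)  ✓
L = 1 + 3 + 2 = 6 (even)  ✓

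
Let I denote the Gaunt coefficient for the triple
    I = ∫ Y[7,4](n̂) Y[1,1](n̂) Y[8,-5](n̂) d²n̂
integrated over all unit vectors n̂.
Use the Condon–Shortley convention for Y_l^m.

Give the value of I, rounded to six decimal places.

-0.270230

Checks pass: Σm=0; 16 even; l₃=8∈[6,8].
(2·7+1)(2·1+1)(2·8+1) = 765
Δ: 0! 14! 2! / 17! → 1/2040
sum: t=0:+1/25401600 = 1/25401600
3j²(7 1 8; 0 0 0) = Δ·Π!·Σ² = 8/255  (sign +1)
sum: t=0:+1/479001600 = 1/479001600
3j²(7 1 8; 4 1 -5) = Δ·Π!·Σ² = 13/340  (sign -1)
combine: 4πI² = 765·8/255·13/340 = 78/85
take √, sign -1: I = -0.27022959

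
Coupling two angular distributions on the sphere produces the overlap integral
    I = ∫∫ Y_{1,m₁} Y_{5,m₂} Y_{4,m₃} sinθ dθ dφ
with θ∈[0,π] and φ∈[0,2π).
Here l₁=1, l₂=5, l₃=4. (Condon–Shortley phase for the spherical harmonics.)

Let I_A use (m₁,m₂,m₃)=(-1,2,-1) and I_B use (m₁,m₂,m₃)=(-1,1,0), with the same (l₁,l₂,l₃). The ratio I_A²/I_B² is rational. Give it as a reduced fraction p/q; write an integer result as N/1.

Shared (l₁,l₂,l₃)=(1,5,4): N and (l;000)² cancel in I_A²/I_B².
A: Δ = 2!·0!·8!/11! = 1/495; Racah Σ t=2..2: t=2:+1/1440 = 1/1440; ⇒ 3j(1 5 4; -1 2 -1)² = 7/165, sgn -1
B: Δ = 2!·0!·8!/11! = 1/495; Racah Σ t=2..2: t=2:+1/1152 = 1/1152; ⇒ 3j(1 5 4; -1 1 0)² = 1/33, sgn +1
I_A²/I_B² = (7/165)/(1/33) = 7/5

7/5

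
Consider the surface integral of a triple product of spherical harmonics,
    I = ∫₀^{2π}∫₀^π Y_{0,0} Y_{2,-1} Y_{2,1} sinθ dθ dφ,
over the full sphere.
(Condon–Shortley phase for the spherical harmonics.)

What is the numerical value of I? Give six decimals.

-0.282095

Checks pass: Σm=0; 4 even; l₃=2∈[2,2].
(2·0+1)(2·2+1)(2·2+1) = 25
Δ: 0! 0! 4! / 5! → 1/5
sum: t=0:+1/4 = 1/4
3j²(0 2 2; 0 0 0) = Δ·Π!·Σ² = 1/5  (sign +1)
sum: t=0:+1/6 = 1/6
3j²(0 2 2; 0 -1 1) = Δ·Π!·Σ² = 1/5  (sign -1)
combine: 4πI² = 25·1/5·1/5 = 1/1
take √, sign -1: I = -0.28209479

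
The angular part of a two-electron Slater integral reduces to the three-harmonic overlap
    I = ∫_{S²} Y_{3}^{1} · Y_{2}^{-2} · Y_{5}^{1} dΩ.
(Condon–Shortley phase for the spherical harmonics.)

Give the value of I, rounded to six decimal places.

-0.092802

Checks pass: Σm=0; 10 even; l₃=5∈[1,5].
(2·3+1)(2·2+1)(2·5+1) = 385
Δ: 0! 6! 4! / 11! → 1/2310
sum: t=0:+1/144 = 1/144
3j²(3 2 5; 0 0 0) = Δ·Π!·Σ² = 10/231  (sign -1)
sum: t=0:+1/1152 = 1/1152
3j²(3 2 5; 1 -2 1) = Δ·Π!·Σ² = 1/154  (sign +1)
combine: 4πI² = 385·10/231·1/154 = 25/231
take √, sign -1: I = -0.09280237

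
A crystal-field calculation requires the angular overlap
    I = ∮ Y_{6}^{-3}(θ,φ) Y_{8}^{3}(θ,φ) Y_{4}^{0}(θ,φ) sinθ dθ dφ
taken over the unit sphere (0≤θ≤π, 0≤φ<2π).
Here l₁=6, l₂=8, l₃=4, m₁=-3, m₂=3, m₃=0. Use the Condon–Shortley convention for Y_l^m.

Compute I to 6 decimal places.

Rules hold: Σm=0, L=18 even, 2≤4≤14.
N = 13·17·9 = 1989
Δ = 10!·2!·6!/19! = 1/23279256
Racah Σ t=4..6: t=4:+1/1658880 t=5:−1/518400 t=6:+1/1658880 = -1/1382400
⇒ 3j(6 8 4; 0 0 0)² = 504/46189, sgn -1
Racah Σ t=7..9: t=7:−1/2903040 t=8:+1/2903040 t=9:−1/34836480 = -1/34836480
⇒ 3j(6 8 4; -3 3 0)² = 25/117572, sgn -1
4πI² = N·(3j₀)²·(3jₘ)² = 4050/877591
I = +1·√(0.00461491/4π) = 0.01916357

0.019164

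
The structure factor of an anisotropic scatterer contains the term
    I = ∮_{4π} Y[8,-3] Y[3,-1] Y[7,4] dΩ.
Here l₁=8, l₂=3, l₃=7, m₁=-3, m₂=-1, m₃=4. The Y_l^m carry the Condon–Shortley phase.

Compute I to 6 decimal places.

0.147305

m-sum 0 ✓  L=18 even ✓  5≤7≤11 ✓
Π(2lᵢ+1) = 17×7×15 = 1785
triangle coeff Δ(8,3,7) = 1/5290740
Σ_t [1,3]: t=1:−1/7257600 t=2:+1/2073600 t=3:−1/7257600 = 1/4838400
(3j)²=252/20995 [(8 3 7; 0 0 0)], sign=-1
Σ_t [0,2]: t=0:+1/1916006400 t=1:−1/43545600 t=2:+1/17418240 = 67/1916006400
(3j)²=4489/352716 [(8 3 7; -3 -1 4)], sign=-1
⇒ 4πI² = 282807/1037153
I = (+1)√(282807/1037153/(4π)) = 0.14730542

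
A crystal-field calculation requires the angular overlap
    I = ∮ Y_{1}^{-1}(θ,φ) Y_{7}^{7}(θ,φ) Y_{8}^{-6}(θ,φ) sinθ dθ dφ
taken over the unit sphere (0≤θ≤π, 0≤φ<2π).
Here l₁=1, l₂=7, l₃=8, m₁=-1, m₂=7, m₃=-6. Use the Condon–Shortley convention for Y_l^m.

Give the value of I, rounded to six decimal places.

Checks pass: Σm=0; 16 even; l₃=8∈[6,8].
(2·1+1)(2·7+1)(2·8+1) = 765
Δ: 0! 2! 14! / 17! → 1/2040
sum: t=0:+1/25401600 = 1/25401600
3j²(1 7 8; 0 0 0) = Δ·Π!·Σ² = 8/255  (sign +1)
sum: t=0:+1/174356582400 = 1/174356582400
3j²(1 7 8; -1 7 -6) = Δ·Π!·Σ² = 1/2040  (sign +1)
combine: 4πI² = 765·8/255·1/2040 = 1/85
take √, sign +1: I = 0.03059748

0.030597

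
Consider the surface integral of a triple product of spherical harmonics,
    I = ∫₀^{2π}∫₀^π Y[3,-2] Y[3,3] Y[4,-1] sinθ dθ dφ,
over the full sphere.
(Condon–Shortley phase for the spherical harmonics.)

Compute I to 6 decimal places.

0.140463

Rules hold: Σm=0, L=10 even, 0≤4≤6.
N = 7·7·9 = 441
Δ = 2!·4!·4!/11! = 1/34650
Racah Σ t=0..2: t=0:+1/72 t=1:−1/16 t=2:+1/72 = -5/144
⇒ 3j(3 3 4; 0 0 0)² = 2/77, sgn -1
Racah Σ t=2..2: t=2:+1/288 = 1/288
⇒ 3j(3 3 4; -2 3 -1)² = 5/231, sgn -1
4πI² = N·(3j₀)²·(3jₘ)² = 30/121
I = +1·√(0.247934/4π) = 0.14046335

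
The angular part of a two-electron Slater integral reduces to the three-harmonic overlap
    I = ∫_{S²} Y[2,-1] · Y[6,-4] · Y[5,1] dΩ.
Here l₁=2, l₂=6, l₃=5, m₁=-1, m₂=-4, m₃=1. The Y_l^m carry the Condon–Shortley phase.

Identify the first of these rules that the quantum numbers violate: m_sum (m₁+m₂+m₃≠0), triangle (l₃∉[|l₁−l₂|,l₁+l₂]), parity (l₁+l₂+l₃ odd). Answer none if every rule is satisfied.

azimuthal sum: -1 − 4 + 1 = -4  ✗
4 ≤ 5 ≤ 8 (triangle on l)
L = 2 + 6 + 5 = 13 (odd)

m_sum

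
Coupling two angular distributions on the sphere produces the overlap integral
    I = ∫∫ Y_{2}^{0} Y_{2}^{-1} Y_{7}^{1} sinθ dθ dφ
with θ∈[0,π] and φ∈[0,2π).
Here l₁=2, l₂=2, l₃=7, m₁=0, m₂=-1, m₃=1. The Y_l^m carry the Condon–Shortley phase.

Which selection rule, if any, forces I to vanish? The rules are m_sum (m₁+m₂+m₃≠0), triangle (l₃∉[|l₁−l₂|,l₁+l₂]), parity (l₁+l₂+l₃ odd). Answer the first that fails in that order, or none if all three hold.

triangle

azimuthal sum: 0 − 1 + 1 = 0  ✓
0 ≤ 7 ≤ 4 (triangle on l)  ✗
L = 2 + 2 + 7 = 11 (odd)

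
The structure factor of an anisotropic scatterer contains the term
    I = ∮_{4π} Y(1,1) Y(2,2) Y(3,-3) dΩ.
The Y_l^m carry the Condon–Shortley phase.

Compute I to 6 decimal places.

Checks pass: Σm=0; 6 even; l₃=3∈[1,3].
(2·1+1)(2·2+1)(2·3+1) = 105
Δ: 0! 2! 4! / 7! → 1/105
sum: t=0:+1/4 = 1/4
3j²(1 2 3; 0 0 0) = Δ·Π!·Σ² = 3/35  (sign -1)
sum: t=0:+1/48 = 1/48
3j²(1 2 3; 1 2 -3) = Δ·Π!·Σ² = 1/7  (sign +1)
combine: 4πI² = 105·3/35·1/7 = 9/7
take √, sign -1: I = -0.31986543

-0.319865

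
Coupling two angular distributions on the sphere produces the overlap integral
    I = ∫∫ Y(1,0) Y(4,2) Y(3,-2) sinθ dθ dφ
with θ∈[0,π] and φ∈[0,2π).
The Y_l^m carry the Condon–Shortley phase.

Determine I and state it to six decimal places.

0.213244

m-sum 0 ✓  L=8 even ✓  3≤3≤5 ✓
Π(2lᵢ+1) = 3×9×7 = 189
triangle coeff Δ(1,4,3) = 1/252
Σ_t [1,1]: t=1:−1/36 = -1/36
(3j)²=4/63 [(1 4 3; 0 0 0)], sign=+1
Σ_t [1,1]: t=1:−1/120 = -1/120
(3j)²=1/21 [(1 4 3; 0 2 -2)], sign=+1
⇒ 4πI² = 4/7
I = (+1)√(4/7/(4π)) = 0.21324362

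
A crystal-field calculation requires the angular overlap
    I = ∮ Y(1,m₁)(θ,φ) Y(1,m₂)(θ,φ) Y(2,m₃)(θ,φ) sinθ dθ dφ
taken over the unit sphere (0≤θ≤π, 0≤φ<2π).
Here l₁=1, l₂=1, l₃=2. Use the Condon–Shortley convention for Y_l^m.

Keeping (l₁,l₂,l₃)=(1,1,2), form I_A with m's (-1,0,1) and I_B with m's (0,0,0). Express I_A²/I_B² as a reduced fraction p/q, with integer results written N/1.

l's match ⇒ only the (l;m) 3-j factors differ between A and B.
A: triangle coeff Δ(1,1,2) = 1/30; Σ_t [0,0]: t=0:+1/2 = 1/2; (3j)²=1/10 [(1 1 2; -1 0 1)], sign=-1
B: triangle coeff Δ(1,1,2) = 1/30; Σ_t [0,0]: t=0:+1/1 = 1/1; (3j)²=2/15 [(1 1 2; 0 0 0)], sign=+1
I_A²/I_B² = (1/10)/(2/15) = 3/4

3/4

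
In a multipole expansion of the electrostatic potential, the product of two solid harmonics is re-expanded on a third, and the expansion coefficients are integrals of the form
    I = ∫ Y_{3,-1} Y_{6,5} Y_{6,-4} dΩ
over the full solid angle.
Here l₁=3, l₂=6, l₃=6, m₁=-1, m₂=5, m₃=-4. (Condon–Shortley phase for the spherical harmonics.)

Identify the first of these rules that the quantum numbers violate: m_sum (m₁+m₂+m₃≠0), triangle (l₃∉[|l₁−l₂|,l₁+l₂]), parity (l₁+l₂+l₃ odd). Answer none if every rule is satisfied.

Σmᵢ = 0  ✓
l₃∈[|l₁−l₂|,l₁+l₂]=[3,9], have l₃=6  ✓
Σlᵢ = 15 ⇒ odd  ✗

parity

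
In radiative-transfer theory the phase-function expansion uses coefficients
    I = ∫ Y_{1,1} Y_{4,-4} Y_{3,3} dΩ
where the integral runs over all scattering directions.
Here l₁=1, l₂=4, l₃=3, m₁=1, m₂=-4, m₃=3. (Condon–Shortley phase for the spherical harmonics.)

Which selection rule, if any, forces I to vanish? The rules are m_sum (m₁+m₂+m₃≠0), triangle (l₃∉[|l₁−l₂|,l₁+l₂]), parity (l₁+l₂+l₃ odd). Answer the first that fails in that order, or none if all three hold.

none

Σmᵢ = 0  ✓
l₃∈[|l₁−l₂|,l₁+l₂]=[3,5], have l₃=3  ✓
Σlᵢ = 8 ⇒ even  ✓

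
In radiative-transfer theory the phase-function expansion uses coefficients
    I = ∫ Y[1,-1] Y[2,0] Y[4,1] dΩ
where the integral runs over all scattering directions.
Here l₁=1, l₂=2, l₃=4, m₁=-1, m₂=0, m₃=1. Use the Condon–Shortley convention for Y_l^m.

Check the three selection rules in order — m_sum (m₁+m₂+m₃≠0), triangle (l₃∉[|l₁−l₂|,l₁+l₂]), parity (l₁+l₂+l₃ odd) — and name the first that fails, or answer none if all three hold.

triangle

azimuthal sum: -1 + 0 + 1 = 0  ✓
1 ≤ 4 ≤ 3 (triangle on l)  ✗
L = 1 + 2 + 4 = 7 (odd)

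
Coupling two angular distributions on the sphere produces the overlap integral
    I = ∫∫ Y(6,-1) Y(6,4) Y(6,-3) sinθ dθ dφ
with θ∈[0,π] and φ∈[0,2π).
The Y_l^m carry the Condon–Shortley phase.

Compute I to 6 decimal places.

Checks pass: Σm=0; 18 even; l₃=6∈[0,12].
(2·6+1)(2·6+1)(2·6+1) = 2197
Δ: 6! 6! 6! / 19! → 1/325909584
sum: t=0:+1/373248000 t=1:−1/1728000 t=2:+1/110592 t=3:−1/46656 t=4:+1/110592 t=5:−1/1728000 t=6:+1/373248000 = -7/1555200
3j²(6 6 6; 0 0 0) = Δ·Π!·Σ² = 400/46189  (sign -1)
sum: t=4:+1/1244160 t=5:−1/691200 t=6:+1/4147200 = -1/2488320
3j²(6 6 6; -1 4 -3) = Δ·Π!·Σ² = 875/184756  (sign +1)
combine: 4πI² = 2197·400/46189·875/184756 = 1137500/12623809
take √, sign -1: I = -0.08467897

-0.084679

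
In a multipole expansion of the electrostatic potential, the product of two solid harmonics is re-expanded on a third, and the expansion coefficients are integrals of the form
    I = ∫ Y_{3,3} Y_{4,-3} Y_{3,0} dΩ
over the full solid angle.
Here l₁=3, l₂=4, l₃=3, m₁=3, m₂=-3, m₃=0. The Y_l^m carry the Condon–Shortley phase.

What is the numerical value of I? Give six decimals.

0.203551

Rules hold: Σm=0, L=10 even, 1≤3≤7.
N = 7·9·7 = 441
Δ = 4!·2!·4!/11! = 1/34650
Racah Σ t=1..3: t=1:−1/72 t=2:+1/16 t=3:−1/72 = 5/144
⇒ 3j(3 4 3; 0 0 0)² = 2/77, sgn -1
Racah Σ t=0..0: t=0:+1/288 = 1/288
⇒ 3j(3 4 3; 3 -3 0)² = 1/22, sgn -1
4πI² = N·(3j₀)²·(3jₘ)² = 63/121
I = +1·√(0.520661/4π) = 0.20355073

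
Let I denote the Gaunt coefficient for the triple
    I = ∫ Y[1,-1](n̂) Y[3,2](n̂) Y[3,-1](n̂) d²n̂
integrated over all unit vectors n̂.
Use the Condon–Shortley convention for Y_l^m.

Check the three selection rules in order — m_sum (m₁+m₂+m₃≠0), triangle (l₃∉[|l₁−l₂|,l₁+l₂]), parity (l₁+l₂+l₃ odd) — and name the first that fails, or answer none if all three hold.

parity

m₁+m₂+m₃ = -1 + 2 − 1 = 0  ✓
triangle: |1−3|=2 ≤ l₃=3 ≤ 1+3=4  ✓
parity: l₁+l₂+l₃ = 7 is odd  ✗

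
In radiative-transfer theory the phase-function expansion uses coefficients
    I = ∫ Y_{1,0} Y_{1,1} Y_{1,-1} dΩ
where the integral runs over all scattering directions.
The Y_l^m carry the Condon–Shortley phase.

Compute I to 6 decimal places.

Σlᵢ=3 odd — θ-integrand is odd under cosθ→−cosθ; I=0

0.000000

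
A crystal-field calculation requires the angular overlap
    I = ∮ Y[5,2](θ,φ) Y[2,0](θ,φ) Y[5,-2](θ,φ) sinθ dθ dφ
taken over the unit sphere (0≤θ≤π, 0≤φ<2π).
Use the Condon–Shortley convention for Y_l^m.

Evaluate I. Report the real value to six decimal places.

0.097044

Checks pass: Σm=0; 12 even; l₃=5∈[3,7].
(2·5+1)(2·2+1)(2·5+1) = 605
Δ: 2! 8! 2! / 13! → 1/38610
sum: t=0:+1/2880 t=1:−1/576 t=2:+1/2880 = -1/960
3j²(5 2 5; 0 0 0) = Δ·Π!·Σ² = 10/429  (sign +1)
sum: t=0:+1/2880 t=1:−1/1440 t=2:+1/20160 = -1/3360
3j²(5 2 5; 2 0 -2) = Δ·Π!·Σ² = 6/715  (sign +1)
combine: 4πI² = 605·10/429·6/715 = 20/169
take √, sign +1: I = 0.09704356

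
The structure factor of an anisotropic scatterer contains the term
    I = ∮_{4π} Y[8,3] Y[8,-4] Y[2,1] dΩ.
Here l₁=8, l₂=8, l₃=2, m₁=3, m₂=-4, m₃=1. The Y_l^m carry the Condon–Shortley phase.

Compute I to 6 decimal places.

m-sum 0 ✓  L=18 even ✓  0≤2≤16 ✓
Π(2lᵢ+1) = 17×17×5 = 1445
triangle coeff Δ(8,8,2) = 1/348840
Σ_t [6,8]: t=6:+1/116121600 t=7:−1/25401600 t=8:+1/116121600 = -1/45158400
(3j)²=24/1615 [(8 8 2; 0 0 0)], sign=-1
Σ_t [3,4]: t=3:−1/479001600 t=4:+1/174182400 = 1/273715200
(3j)²=49/3876 [(8 8 2; 3 -4 1)], sign=-1
⇒ 4πI² = 98/361
I = (+1)√(98/361/(4π)) = 0.14697873

0.146979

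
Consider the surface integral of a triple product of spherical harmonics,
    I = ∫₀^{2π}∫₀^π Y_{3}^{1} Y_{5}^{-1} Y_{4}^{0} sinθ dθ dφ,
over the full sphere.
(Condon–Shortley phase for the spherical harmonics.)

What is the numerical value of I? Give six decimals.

-0.086020

Rules hold: Σm=0, L=12 even, 2≤4≤8.
N = 7·11·9 = 693
Δ = 4!·2!·6!/13! = 1/180180
Racah Σ t=1..3: t=1:−1/576 t=2:+1/144 t=3:−1/576 = 1/288
⇒ 3j(3 5 4; 0 0 0)² = 20/1001, sgn +1
Racah Σ t=0..2: t=0:+1/2304 t=1:−1/216 t=2:+1/384 = -11/6912
⇒ 3j(3 5 4; 1 -1 0)² = 11/1638, sgn -1
4πI² = N·(3j₀)²·(3jₘ)² = 110/1183
I = -1·√(0.0929839/4π) = -0.08601992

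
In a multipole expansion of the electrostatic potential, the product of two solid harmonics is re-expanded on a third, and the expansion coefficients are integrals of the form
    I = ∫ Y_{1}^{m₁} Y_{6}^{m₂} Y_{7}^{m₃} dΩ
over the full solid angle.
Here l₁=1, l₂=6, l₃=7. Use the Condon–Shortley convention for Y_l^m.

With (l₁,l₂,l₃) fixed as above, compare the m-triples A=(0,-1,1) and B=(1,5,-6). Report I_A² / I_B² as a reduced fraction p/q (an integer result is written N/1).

Shared (l₁,l₂,l₃)=(1,6,7): N and (l;000)² cancel in I_A²/I_B².
A: Δ = 0!·2!·12!/15! = 1/1365; Racah Σ t=0..0: t=0:+1/604800 = 1/604800; ⇒ 3j(1 6 7; 0 -1 1)² = 16/455, sgn +1
B: Δ = 0!·2!·12!/15! = 1/1365; Racah Σ t=0..0: t=0:+1/79833600 = 1/79833600; ⇒ 3j(1 6 7; 1 5 -6)² = 2/35, sgn -1
I_A²/I_B² = (16/455)/(2/35) = 8/13

8/13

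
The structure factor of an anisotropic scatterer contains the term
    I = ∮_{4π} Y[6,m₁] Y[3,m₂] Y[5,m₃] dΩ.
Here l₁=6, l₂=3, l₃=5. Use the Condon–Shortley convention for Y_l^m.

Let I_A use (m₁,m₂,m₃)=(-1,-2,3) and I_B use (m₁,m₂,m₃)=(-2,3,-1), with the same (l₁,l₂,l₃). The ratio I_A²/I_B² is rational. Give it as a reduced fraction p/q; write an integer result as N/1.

32/35

l's match ⇒ only the (l;m) 3-j factors differ between A and B.
A: triangle coeff Δ(6,3,5) = 1/675675; Σ_t [0,1]: t=0:+1/120960 t=1:−1/17280 = -1/20160; (3j)²=64/3003 [(6 3 5; -1 -2 3)], sign=-1
B: triangle coeff Δ(6,3,5) = 1/675675; Σ_t [4,4]: t=4:+1/27648 = 1/27648; (3j)²=10/429 [(6 3 5; -2 3 -1)], sign=+1
I_A²/I_B² = (64/3003)/(10/429) = 32/35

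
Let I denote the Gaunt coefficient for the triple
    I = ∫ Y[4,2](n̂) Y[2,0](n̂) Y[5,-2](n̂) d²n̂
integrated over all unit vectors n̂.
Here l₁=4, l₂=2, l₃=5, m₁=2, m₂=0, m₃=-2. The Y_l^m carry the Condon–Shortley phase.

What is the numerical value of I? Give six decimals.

0.000000

l₁+l₂+l₃=11 is odd: 3j(l;000)=0 ⇒ I=0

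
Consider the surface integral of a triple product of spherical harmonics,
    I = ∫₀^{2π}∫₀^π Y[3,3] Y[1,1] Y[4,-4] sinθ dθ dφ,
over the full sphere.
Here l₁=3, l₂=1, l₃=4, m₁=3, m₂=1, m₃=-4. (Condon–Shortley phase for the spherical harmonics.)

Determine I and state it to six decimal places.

Rules hold: Σm=0, L=8 even, 2≤4≤4.
N = 7·3·9 = 189
Δ = 0!·6!·2!/9! = 1/252
Racah Σ t=0..0: t=0:+1/36 = 1/36
⇒ 3j(3 1 4; 0 0 0)² = 4/63, sgn +1
Racah Σ t=0..0: t=0:+1/1440 = 1/1440
⇒ 3j(3 1 4; 3 1 -4)² = 1/9, sgn +1
4πI² = N·(3j₀)²·(3jₘ)² = 4/3
I = +1·√(1.33333/4π) = 0.32573501

0.325735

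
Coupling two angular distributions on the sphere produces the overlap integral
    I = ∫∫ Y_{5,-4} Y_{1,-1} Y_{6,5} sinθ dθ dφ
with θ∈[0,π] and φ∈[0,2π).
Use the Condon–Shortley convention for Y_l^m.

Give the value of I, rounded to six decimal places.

-0.303018

m-sum 0 ✓  L=12 even ✓  4≤6≤6 ✓
Π(2lᵢ+1) = 11×3×13 = 429
triangle coeff Δ(5,1,6) = 1/858
Σ_t [0,0]: t=0:+1/14400 = 1/14400
(3j)²=6/143 [(5 1 6; 0 0 0)], sign=+1
Σ_t [0,0]: t=0:+1/725760 = 1/725760
(3j)²=5/78 [(5 1 6; -4 -1 5)], sign=-1
⇒ 4πI² = 15/13
I = (-1)√(15/13/(4π)) = -0.30301841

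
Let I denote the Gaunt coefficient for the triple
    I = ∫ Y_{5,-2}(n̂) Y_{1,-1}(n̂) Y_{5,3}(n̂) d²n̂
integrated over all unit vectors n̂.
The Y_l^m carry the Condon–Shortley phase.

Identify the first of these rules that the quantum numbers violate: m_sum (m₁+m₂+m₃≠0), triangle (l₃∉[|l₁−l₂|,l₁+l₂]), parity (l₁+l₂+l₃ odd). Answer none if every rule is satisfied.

Σmᵢ = 0  ✓
l₃∈[|l₁−l₂|,l₁+l₂]=[4,6], have l₃=5  ✓
Σlᵢ = 11 ⇒ odd  ✗

parity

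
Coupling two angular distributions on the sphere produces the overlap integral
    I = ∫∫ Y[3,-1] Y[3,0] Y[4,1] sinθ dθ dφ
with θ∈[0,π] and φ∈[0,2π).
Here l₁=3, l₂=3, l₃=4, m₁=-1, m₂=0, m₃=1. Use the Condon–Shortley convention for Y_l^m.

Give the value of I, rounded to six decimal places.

-0.099323

Checks pass: Σm=0; 10 even; l₃=4∈[0,6].
(2·3+1)(2·3+1)(2·4+1) = 441
Δ: 2! 4! 4! / 11! → 1/34650
sum: t=0:+1/72 t=1:−1/16 t=2:+1/72 = -5/144
3j²(3 3 4; 0 0 0) = Δ·Π!·Σ² = 2/77  (sign -1)
sum: t=0:+1/288 t=1:−1/24 t=2:+1/48 = -5/288
3j²(3 3 4; -1 0 1) = Δ·Π!·Σ² = 5/462  (sign +1)
combine: 4πI² = 441·2/77·5/462 = 15/121
take √, sign -1: I = -0.09932258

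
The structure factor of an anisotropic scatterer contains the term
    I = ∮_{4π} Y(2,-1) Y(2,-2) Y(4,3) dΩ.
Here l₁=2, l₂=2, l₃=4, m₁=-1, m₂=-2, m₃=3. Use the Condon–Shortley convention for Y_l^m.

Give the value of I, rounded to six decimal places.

m-sum 0 ✓  L=8 even ✓  0≤4≤4 ✓
Π(2lᵢ+1) = 5×5×9 = 225
triangle coeff Δ(2,2,4) = 1/630
Σ_t [0,0]: t=0:+1/16 = 1/16
(3j)²=2/35 [(2 2 4; 0 0 0)], sign=+1
Σ_t [0,0]: t=0:+1/144 = 1/144
(3j)²=1/18 [(2 2 4; -1 -2 3)], sign=-1
⇒ 4πI² = 5/7
I = (-1)√(5/7/(4π)) = -0.23841361

-0.238414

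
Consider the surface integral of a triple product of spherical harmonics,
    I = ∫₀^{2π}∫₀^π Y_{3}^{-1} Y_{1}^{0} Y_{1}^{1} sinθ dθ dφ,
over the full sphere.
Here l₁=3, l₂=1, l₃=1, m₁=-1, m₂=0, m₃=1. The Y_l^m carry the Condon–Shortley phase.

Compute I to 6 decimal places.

triangle: need 2≤l₃≤4, have 1; I=0

0.000000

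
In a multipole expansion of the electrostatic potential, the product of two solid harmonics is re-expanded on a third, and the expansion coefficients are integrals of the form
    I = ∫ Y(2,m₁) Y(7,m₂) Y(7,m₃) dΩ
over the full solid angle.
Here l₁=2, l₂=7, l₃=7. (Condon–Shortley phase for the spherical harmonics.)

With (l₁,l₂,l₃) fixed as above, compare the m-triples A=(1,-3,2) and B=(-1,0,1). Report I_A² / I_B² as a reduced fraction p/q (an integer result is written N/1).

625/28

Same 2,7,7: normalisation and zero-m 3j drop out of the ratio.
A: Δ: 2! 2! 12! / 17! → 1/185640; sum: t=0:+1/1935360 t=1:−1/4354560 = 1/3483648; 3j²(2 7 7; 1 -3 2) = Δ·Π!·Σ² = 125/12376  (sign -1)
B: Δ: 2! 2! 12! / 17! → 1/185640; sum: t=1:−1/1036800 t=2:+1/1209600 = -1/7257600; 3j²(2 7 7; -1 0 1) = Δ·Π!·Σ² = 1/2210  (sign -1)
I_A²/I_B² = (125/12376)/(1/2210) = 625/28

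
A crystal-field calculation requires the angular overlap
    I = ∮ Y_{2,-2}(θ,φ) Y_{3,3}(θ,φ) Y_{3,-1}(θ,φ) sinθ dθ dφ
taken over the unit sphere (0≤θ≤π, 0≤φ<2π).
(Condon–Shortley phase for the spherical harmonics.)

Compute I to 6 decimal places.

m-sum 0 ✓  L=8 even ✓  1≤3≤5 ✓
Π(2lᵢ+1) = 5×7×7 = 245
triangle coeff Δ(2,3,3) = 1/3780
Σ_t [0,2]: t=0:+1/24 t=1:−1/4 t=2:+1/24 = -1/6
(3j)²=4/105 [(2 3 3; 0 0 0)], sign=+1
Σ_t [2,2]: t=2:+1/96 = 1/96
(3j)²=1/42 [(2 3 3; -2 3 -1)], sign=+1
⇒ 4πI² = 2/9
I = (+1)√(2/9/(4π)) = 0.13298076

0.132981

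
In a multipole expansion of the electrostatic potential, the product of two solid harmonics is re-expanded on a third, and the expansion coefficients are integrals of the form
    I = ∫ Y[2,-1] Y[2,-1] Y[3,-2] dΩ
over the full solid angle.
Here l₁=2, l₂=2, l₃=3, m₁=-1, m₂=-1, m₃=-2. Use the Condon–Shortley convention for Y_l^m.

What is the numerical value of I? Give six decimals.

0.000000

-1 − 1 − 2 = -4 ≠ 0: azimuthal integral kills it; I = 0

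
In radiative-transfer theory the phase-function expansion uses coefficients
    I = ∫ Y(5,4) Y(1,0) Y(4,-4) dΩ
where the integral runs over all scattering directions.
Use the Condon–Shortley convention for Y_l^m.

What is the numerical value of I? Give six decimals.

0.147319

Checks pass: Σm=0; 10 even; l₃=4∈[4,6].
(2·5+1)(2·1+1)(2·4+1) = 297
Δ: 2! 8! 0! / 11! → 1/495
sum: t=1:−1/576 = -1/576
3j²(5 1 4; 0 0 0) = Δ·Π!·Σ² = 5/99  (sign -1)
sum: t=1:−1/40320 = -1/40320
3j²(5 1 4; 4 0 -4) = Δ·Π!·Σ² = 1/55  (sign -1)
combine: 4πI² = 297·5/99·1/55 = 3/11
take √, sign +1: I = 0.14731920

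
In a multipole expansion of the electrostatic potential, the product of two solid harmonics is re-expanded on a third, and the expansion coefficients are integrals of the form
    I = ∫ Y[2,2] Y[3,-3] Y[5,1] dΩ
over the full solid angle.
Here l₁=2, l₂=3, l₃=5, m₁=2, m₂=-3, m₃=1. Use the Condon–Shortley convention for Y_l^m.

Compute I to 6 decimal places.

-0.023961

Checks pass: Σm=0; 10 even; l₃=5∈[1,5].
(2·2+1)(2·3+1)(2·5+1) = 385
Δ: 0! 4! 6! / 11! → 1/2310
sum: t=0:+1/144 = 1/144
3j²(2 3 5; 0 0 0) = Δ·Π!·Σ² = 10/231  (sign -1)
sum: t=0:+1/17280 = 1/17280
3j²(2 3 5; 2 -3 1) = Δ·Π!·Σ² = 1/2310  (sign +1)
combine: 4πI² = 385·10/231·1/2310 = 5/693
take √, sign -1: I = -0.02396147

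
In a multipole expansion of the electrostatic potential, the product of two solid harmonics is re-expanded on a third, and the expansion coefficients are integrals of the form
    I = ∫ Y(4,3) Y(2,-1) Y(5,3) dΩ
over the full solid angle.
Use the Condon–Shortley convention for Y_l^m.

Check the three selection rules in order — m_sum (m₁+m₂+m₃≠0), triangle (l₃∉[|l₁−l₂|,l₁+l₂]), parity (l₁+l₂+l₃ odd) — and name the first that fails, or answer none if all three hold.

m_sum

m₁+m₂+m₃ = 3 − 1 + 3 = 5  ✗
triangle: |4−2|=2 ≤ l₃=5 ≤ 4+2=6
parity: l₁+l₂+l₃ = 11 is odd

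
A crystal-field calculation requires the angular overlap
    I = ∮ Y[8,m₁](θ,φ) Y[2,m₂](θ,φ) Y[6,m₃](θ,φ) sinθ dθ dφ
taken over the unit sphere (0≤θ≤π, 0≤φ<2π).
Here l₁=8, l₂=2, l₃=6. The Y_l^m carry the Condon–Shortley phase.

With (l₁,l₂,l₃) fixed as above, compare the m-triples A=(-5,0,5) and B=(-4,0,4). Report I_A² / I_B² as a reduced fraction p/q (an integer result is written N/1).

l's match ⇒ only the (l;m) 3-j factors differ between A and B.
A: triangle coeff Δ(8,2,6) = 1/30940; Σ_t [2,2]: t=2:+1/159667200 = 1/159667200; (3j)²=9/1190 [(8 2 6; -5 0 5)], sign=-1
B: triangle coeff Δ(8,2,6) = 1/30940; Σ_t [2,2]: t=2:+1/29030400 = 1/29030400; (3j)²=99/7735 [(8 2 6; -4 0 4)], sign=+1
I_A²/I_B² = (9/1190)/(99/7735) = 13/22

13/22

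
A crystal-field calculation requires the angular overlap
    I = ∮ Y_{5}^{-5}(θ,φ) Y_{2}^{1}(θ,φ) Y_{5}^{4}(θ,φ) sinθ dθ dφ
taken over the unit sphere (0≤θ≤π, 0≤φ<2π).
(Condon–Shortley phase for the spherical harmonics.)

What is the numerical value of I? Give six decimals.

Checks pass: Σm=0; 12 even; l₃=5∈[3,7].
(2·5+1)(2·2+1)(2·5+1) = 605
Δ: 2! 8! 2! / 13! → 1/38610
sum: t=0:+1/2880 t=1:−1/576 t=2:+1/2880 = -1/960
3j²(5 2 5; 0 0 0) = Δ·Π!·Σ² = 10/429  (sign +1)
sum: t=2:+1/80640 = 1/80640
3j²(5 2 5; -5 1 4) = Δ·Π!·Σ² = 9/286  (sign -1)
combine: 4πI² = 605·10/429·9/286 = 75/169
take √, sign -1: I = -0.18792404

-0.187924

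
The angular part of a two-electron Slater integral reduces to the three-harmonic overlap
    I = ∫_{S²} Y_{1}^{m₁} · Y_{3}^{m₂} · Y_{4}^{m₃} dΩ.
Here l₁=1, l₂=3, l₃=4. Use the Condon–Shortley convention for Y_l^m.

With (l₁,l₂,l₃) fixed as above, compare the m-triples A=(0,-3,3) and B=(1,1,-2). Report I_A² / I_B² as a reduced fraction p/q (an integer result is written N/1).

7/15

Same 1,3,4: normalisation and zero-m 3j drop out of the ratio.
A: Δ: 0! 2! 6! / 9! → 1/252; sum: t=0:+1/720 = 1/720; 3j²(1 3 4; 0 -3 3) = Δ·Π!·Σ² = 1/36  (sign -1)
B: Δ: 0! 2! 6! / 9! → 1/252; sum: t=0:+1/96 = 1/96; 3j²(1 3 4; 1 1 -2) = Δ·Π!·Σ² = 5/84  (sign +1)
I_A²/I_B² = (1/36)/(5/84) = 7/15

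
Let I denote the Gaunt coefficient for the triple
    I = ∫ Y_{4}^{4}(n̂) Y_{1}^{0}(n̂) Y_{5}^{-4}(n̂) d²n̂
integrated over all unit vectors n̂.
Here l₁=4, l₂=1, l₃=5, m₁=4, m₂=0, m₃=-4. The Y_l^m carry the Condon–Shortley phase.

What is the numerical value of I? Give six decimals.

0.147319

m-sum 0 ✓  L=10 even ✓  3≤5≤5 ✓
Π(2lᵢ+1) = 9×3×11 = 297
triangle coeff Δ(4,1,5) = 1/495
Σ_t [0,0]: t=0:+1/576 = 1/576
(3j)²=5/99 [(4 1 5; 0 0 0)], sign=-1
Σ_t [0,0]: t=0:+1/40320 = 1/40320
(3j)²=1/55 [(4 1 5; 4 0 -4)], sign=-1
⇒ 4πI² = 3/11
I = (+1)√(3/11/(4π)) = 0.14731920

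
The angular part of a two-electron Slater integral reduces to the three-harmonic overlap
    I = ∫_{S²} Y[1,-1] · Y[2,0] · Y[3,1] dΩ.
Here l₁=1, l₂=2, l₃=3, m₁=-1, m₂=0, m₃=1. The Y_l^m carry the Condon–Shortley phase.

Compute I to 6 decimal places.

Rules hold: Σm=0, L=6 even, 1≤3≤3.
N = 3·5·7 = 105
Δ = 0!·2!·4!/7! = 1/105
Racah Σ t=0..0: t=0:+1/4 = 1/4
⇒ 3j(1 2 3; 0 0 0)² = 3/35, sgn -1
Racah Σ t=0..0: t=0:+1/8 = 1/8
⇒ 3j(1 2 3; -1 0 1)² = 2/35, sgn +1
4πI² = N·(3j₀)²·(3jₘ)² = 18/35
I = -1·√(0.514286/4π) = -0.20230066

-0.202301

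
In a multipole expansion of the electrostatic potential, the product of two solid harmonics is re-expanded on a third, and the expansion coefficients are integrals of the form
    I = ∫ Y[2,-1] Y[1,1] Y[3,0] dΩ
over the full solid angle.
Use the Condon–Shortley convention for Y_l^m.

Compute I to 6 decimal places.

0.143048

m-sum 0 ✓  L=6 even ✓  1≤3≤3 ✓
Π(2lᵢ+1) = 5×3×7 = 105
triangle coeff Δ(2,1,3) = 1/105
Σ_t [0,0]: t=0:+1/4 = 1/4
(3j)²=3/35 [(2 1 3; 0 0 0)], sign=-1
Σ_t [0,0]: t=0:+1/12 = 1/12
(3j)²=1/35 [(2 1 3; -1 1 0)], sign=-1
⇒ 4πI² = 9/35
I = (+1)√(9/35/(4π)) = 0.14304817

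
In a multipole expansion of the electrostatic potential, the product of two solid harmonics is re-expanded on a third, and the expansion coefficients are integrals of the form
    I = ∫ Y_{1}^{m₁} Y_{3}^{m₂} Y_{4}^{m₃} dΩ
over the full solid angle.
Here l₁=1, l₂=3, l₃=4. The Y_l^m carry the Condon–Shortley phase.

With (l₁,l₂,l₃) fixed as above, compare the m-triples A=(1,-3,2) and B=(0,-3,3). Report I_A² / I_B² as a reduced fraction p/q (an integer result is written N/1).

l's match ⇒ only the (l;m) 3-j factors differ between A and B.
A: triangle coeff Δ(1,3,4) = 1/252; Σ_t [0,0]: t=0:+1/1440 = 1/1440; (3j)²=1/252 [(1 3 4; 1 -3 2)], sign=+1
B: triangle coeff Δ(1,3,4) = 1/252; Σ_t [0,0]: t=0:+1/720 = 1/720; (3j)²=1/36 [(1 3 4; 0 -3 3)], sign=-1
I_A²/I_B² = (1/252)/(1/36) = 1/7

1/7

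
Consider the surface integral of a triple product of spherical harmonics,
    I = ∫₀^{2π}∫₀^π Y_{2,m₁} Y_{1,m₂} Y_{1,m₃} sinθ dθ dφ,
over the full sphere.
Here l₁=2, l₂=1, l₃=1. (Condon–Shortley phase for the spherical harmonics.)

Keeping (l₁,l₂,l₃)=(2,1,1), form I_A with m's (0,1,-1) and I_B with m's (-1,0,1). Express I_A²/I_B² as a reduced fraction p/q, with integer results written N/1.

Shared (l₁,l₂,l₃)=(2,1,1): N and (l;000)² cancel in I_A²/I_B².
A: Δ = 2!·2!·0!/5! = 1/30; Racah Σ t=2..2: t=2:+1/4 = 1/4; ⇒ 3j(2 1 1; 0 1 -1)² = 1/30, sgn +1
B: Δ = 2!·2!·0!/5! = 1/30; Racah Σ t=1..1: t=1:−1/2 = -1/2; ⇒ 3j(2 1 1; -1 0 1)² = 1/10, sgn -1
I_A²/I_B² = (1/30)/(1/10) = 1/3

1/3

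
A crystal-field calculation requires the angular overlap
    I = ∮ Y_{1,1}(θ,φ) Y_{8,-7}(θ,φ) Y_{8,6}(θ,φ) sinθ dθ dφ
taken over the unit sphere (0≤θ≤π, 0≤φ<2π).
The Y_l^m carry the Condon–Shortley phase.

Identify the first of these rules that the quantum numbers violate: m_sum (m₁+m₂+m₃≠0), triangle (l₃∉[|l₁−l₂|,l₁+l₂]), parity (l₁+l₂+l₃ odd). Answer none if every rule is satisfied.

parity

Σmᵢ = 0  ✓
l₃∈[|l₁−l₂|,l₁+l₂]=[7,9], have l₃=8  ✓
Σlᵢ = 17 ⇒ odd  ✗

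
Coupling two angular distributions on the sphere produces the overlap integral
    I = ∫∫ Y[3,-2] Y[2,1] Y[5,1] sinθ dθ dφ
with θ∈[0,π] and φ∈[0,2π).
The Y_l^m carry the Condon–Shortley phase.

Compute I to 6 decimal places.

Checks pass: Σm=0; 10 even; l₃=5∈[1,5].
(2·3+1)(2·2+1)(2·5+1) = 385
Δ: 0! 6! 4! / 11! → 1/2310
sum: t=0:+1/144 = 1/144
3j²(3 2 5; 0 0 0) = Δ·Π!·Σ² = 10/231  (sign -1)
sum: t=0:+1/720 = 1/720
3j²(3 2 5; -2 1 1) = Δ·Π!·Σ² = 4/385  (sign +1)
combine: 4πI² = 385·10/231·4/385 = 40/231
take √, sign -1: I = -0.11738675

-0.117387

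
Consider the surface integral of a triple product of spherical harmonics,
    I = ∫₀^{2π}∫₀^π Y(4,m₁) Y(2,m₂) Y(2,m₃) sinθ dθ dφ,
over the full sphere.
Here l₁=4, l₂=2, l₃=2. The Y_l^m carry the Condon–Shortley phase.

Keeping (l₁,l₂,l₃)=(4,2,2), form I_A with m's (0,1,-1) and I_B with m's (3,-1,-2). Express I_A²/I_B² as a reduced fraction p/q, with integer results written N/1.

16/35

Shared (l₁,l₂,l₃)=(4,2,2): N and (l;000)² cancel in I_A²/I_B².
A: Δ = 4!·4!·0!/9! = 1/630; Racah Σ t=3..3: t=3:−1/36 = -1/36; ⇒ 3j(4 2 2; 0 1 -1)² = 8/315, sgn +1
B: Δ = 4!·4!·0!/9! = 1/630; Racah Σ t=1..1: t=1:−1/144 = -1/144; ⇒ 3j(4 2 2; 3 -1 -2)² = 1/18, sgn -1
I_A²/I_B² = (8/315)/(1/18) = 16/35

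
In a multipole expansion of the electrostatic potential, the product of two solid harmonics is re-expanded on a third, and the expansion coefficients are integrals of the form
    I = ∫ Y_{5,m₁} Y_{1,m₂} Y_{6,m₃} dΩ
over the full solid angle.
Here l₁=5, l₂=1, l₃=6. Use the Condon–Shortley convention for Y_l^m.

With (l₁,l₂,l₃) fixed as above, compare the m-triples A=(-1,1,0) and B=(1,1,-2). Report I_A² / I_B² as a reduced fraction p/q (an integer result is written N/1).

l's match ⇒ only the (l;m) 3-j factors differ between A and B.
A: triangle coeff Δ(5,1,6) = 1/858; Σ_t [0,0]: t=0:+1/34560 = 1/34560; (3j)²=5/286 [(5 1 6; -1 1 0)], sign=+1
B: triangle coeff Δ(5,1,6) = 1/858; Σ_t [0,0]: t=0:+1/34560 = 1/34560; (3j)²=14/429 [(5 1 6; 1 1 -2)], sign=+1
I_A²/I_B² = (5/286)/(14/429) = 15/28

15/28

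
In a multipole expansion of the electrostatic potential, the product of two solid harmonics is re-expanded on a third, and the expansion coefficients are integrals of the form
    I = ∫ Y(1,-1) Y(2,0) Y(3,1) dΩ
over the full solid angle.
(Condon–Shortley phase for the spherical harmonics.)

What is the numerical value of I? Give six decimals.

-0.202301

m-sum 0 ✓  L=6 even ✓  1≤3≤3 ✓
Π(2lᵢ+1) = 3×5×7 = 105
triangle coeff Δ(1,2,3) = 1/105
Σ_t [0,0]: t=0:+1/4 = 1/4
(3j)²=3/35 [(1 2 3; 0 0 0)], sign=-1
Σ_t [0,0]: t=0:+1/8 = 1/8
(3j)²=2/35 [(1 2 3; -1 0 1)], sign=+1
⇒ 4πI² = 18/35
I = (-1)√(18/35/(4π)) = -0.20230066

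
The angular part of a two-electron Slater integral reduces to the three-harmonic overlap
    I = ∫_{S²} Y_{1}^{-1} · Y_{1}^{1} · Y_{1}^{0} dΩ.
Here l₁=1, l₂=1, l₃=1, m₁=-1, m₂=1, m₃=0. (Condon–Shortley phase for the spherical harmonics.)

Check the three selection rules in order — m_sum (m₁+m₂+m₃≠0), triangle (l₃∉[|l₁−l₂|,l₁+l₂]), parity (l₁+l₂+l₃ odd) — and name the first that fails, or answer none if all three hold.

m₁+m₂+m₃ = -1 + 1 + 0 = 0  ✓
triangle: |1−1|=0 ≤ l₃=1 ≤ 1+1=2  ✓
parity: l₁+l₂+l₃ = 3 is odd  ✗

parity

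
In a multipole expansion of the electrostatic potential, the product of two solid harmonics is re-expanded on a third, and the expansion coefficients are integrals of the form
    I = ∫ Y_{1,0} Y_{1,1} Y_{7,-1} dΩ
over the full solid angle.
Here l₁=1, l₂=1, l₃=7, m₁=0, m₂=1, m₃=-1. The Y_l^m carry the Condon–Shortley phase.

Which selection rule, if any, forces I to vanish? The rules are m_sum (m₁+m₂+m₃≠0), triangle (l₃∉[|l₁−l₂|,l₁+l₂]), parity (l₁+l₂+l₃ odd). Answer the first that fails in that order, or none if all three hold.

Σmᵢ = 0  ✓
l₃∈[|l₁−l₂|,l₁+l₂]=[0,2], have l₃=7  ✗
Σlᵢ = 9 ⇒ odd

triangle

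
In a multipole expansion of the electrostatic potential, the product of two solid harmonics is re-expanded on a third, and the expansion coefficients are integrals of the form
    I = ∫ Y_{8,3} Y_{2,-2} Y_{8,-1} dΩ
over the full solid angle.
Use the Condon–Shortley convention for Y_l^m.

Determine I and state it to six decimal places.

0.184248

m-sum 0 ✓  L=18 even ✓  6≤8≤10 ✓
Π(2lᵢ+1) = 17×5×17 = 1445
triangle coeff Δ(8,2,8) = 1/348840
Σ_t [0,2]: t=0:+1/116121600 t=1:−1/25401600 t=2:+1/116121600 = -1/45158400
(3j)²=24/1615 [(8 2 8; 0 0 0)], sign=-1
Σ_t [0,0]: t=0:+1/174182400 = 1/174182400
(3j)²=77/3876 [(8 2 8; 3 -2 -1)], sign=-1
⇒ 4πI² = 154/361
I = (+1)√(154/361/(4π)) = 0.18424759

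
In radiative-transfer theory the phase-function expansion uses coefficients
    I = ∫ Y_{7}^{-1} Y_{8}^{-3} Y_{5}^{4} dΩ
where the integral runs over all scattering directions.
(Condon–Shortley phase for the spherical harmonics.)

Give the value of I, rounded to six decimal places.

-0.041715

Rules hold: Σm=0, L=20 even, 1≤5≤15.
N = 15·17·11 = 2805
Δ = 10!·4!·6!/21! = 1/814773960
Racah Σ t=3..7: t=3:−1/87091200 t=4:+1/4976640 t=5:−1/2073600 t=6:+1/4976640 t=7:−1/87091200 = -1/9676800
⇒ 3j(7 8 5; 0 0 0)² = 360/46189, sgn +1
Racah Σ t=4..5: t=4:+1/49766400 t=5:−1/62208000 = 1/248832000
⇒ 3j(7 8 5; -1 -3 4)² = 21/20995, sgn -1
4πI² = N·(3j₀)²·(3jₘ)² = 22680/1037153
I = -1·√(0.0218676/4π) = -0.04171528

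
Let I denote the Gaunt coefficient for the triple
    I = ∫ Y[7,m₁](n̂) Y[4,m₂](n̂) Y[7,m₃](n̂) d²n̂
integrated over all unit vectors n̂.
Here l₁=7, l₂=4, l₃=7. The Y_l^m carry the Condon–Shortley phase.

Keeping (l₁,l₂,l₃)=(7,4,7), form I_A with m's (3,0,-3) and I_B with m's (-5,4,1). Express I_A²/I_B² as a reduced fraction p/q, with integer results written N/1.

Shared (l₁,l₂,l₃)=(7,4,7): N and (l;000)² cancel in I_A²/I_B².
A: Δ = 4!·10!·4!/19! = 1/58198140; Racah Σ t=0..4: t=0:+1/9953280 t=1:−1/1088640 t=2:+1/1290240 t=3:−1/13063680 t=4:+1/2090188800 = -83/696729600; ⇒ 3j(7 4 7; 3 0 -3)² = 6889/6466460, sgn -1
B: Δ = 4!·10!·4!/19! = 1/58198140; Racah Σ t=4..4: t=4:+1/46448640 = 1/46448640; ⇒ 3j(7 4 7; -5 4 1)² = 75/8398, sgn +1
I_A²/I_B² = (6889/6466460)/(75/8398) = 6889/57750

6889/57750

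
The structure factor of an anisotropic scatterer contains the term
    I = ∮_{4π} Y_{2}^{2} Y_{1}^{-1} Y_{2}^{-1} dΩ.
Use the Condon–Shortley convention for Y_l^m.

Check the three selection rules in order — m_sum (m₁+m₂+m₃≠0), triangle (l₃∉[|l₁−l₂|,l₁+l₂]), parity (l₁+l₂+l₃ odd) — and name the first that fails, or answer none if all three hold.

parity

m₁+m₂+m₃ = 2 − 1 − 1 = 0  ✓
triangle: |2−1|=1 ≤ l₃=2 ≤ 2+1=3  ✓
parity: l₁+l₂+l₃ = 5 is odd  ✗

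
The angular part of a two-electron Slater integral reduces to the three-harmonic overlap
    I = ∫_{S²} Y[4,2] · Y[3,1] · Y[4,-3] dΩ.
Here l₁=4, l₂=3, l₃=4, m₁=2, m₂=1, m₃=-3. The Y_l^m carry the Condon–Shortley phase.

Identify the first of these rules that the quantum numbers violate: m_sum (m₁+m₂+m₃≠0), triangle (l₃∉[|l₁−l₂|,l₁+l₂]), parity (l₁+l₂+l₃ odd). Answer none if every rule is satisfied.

parity

m₁+m₂+m₃ = 2 + 1 − 3 = 0  ✓
triangle: |4−3|=1 ≤ l₃=4 ≤ 4+3=7  ✓
parity: l₁+l₂+l₃ = 11 is odd  ✗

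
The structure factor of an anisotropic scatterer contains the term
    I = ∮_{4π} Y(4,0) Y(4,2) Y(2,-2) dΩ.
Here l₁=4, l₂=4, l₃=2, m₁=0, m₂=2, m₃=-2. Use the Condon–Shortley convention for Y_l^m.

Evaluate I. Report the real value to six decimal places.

Checks pass: Σm=0; 10 even; l₃=2∈[0,8].
(2·4+1)(2·4+1)(2·2+1) = 405
Δ: 6! 2! 2! / 11! → 1/13860
sum: t=2:+1/192 t=3:−1/36 t=4:+1/192 = -5/288
3j²(4 4 2; 0 0 0) = Δ·Π!·Σ² = 20/693  (sign -1)
sum: t=4:+1/192 = 1/192
3j²(4 4 2; 0 2 -2) = Δ·Π!·Σ² = 3/77  (sign +1)
combine: 4πI² = 405·20/693·3/77 = 2700/5929
take √, sign -1: I = -0.19036462

-0.190365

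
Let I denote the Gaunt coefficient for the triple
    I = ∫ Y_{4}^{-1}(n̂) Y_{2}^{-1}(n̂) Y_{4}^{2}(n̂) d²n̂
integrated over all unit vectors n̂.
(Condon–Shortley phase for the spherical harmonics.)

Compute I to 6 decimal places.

Checks pass: Σm=0; 10 even; l₃=4∈[2,6].
(2·4+1)(2·2+1)(2·4+1) = 405
Δ: 2! 6! 2! / 11! → 1/13860
sum: t=0:+1/192 t=1:−1/36 t=2:+1/192 = -5/288
3j²(4 2 4; 0 0 0) = Δ·Π!·Σ² = 20/693  (sign -1)
sum: t=0:+1/240 t=1:−1/96 = -1/160
3j²(4 2 4; -1 -1 2) = Δ·Π!·Σ² = 27/1540  (sign -1)
combine: 4πI² = 405·20/693·27/1540 = 1215/5929
take √, sign +1: I = 0.12770047

0.127700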